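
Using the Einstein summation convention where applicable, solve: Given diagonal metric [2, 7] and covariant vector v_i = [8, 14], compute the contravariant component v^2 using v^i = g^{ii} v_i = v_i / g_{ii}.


To raise an index with a diagonal metric: v^i = v_i / g_{ii}.
For index 2: v_2 = 14, g_{22} = 7
v^2 = 14 / 7 = 2

2


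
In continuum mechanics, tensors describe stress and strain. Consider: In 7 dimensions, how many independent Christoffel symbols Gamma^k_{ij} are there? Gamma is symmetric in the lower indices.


Christoffel symbols Gamma^k_{ij} are symmetric in i,j, so there are d * d(d+1)/2 independent symbols.
d = 7
d(d+1)/2 = 7 * 8 / 2 = 28
Total = 7 * 28 = 196

196


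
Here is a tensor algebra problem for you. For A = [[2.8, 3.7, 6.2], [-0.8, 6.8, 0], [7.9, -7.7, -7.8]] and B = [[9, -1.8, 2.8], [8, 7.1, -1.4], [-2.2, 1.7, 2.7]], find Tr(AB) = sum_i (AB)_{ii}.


Tr(AB) = sum_i (AB)_{ii} where (AB)_{ii} = sum_k A_{ik} B_{ki}.
(AB)_{11} = 2.8*9 + 3.7*8 + 6.2*-2.2 = 41.16
(AB)_{22} = -0.8*-1.8 + 6.8*7.1 + 0*1.7 = 49.72
(AB)_{33} = 7.9*2.8 + -7.7*-1.4 + -7.8*2.7 = 11.84
Tr(AB) = 41.16 + 49.72 + 11.84 = 102.72

102.72


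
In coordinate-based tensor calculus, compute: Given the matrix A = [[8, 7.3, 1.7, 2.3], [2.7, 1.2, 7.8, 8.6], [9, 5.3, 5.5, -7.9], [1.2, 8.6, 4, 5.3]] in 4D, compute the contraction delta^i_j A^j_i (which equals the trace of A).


The contraction (trace) of a rank-2 tensor is the sum of its diagonal elements.
Diagonal entries: A[1,1] = 8, A[2,2] = 1.2, A[3,3] = 5.5, A[4,4] = 5.3
Tr(A) = 8 + 1.2 + 5.5 + 5.3 = 20

20


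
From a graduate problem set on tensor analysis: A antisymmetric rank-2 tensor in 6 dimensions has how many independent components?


A antisymmetric rank-2 tensor in d dimensions has d(d-1)/2 independent components.
d = 6
d(d-1)/2 = 6 * 5 / 2 = 30 / 2 = 15

15


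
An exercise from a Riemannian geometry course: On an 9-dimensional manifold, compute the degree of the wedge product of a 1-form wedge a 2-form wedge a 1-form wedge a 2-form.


The degree of a wedge product is the sum of the degrees of the individual forms.
Degrees: 1, 2, 1, 2
Total degree = 1 + 2 + 1 + 2 = 6

6


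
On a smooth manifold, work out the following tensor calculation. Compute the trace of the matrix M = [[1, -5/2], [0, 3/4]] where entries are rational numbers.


The trace is the sum of diagonal entries.
Diagonal: M[1,1] = 1, M[2,2] = 3/4
Tr(M) = 1 + 3/4
Computing step by step:
After adding M[1,1]: 1
After adding M[2,2]: 7/4
Tr(M) = 7/4

7/4


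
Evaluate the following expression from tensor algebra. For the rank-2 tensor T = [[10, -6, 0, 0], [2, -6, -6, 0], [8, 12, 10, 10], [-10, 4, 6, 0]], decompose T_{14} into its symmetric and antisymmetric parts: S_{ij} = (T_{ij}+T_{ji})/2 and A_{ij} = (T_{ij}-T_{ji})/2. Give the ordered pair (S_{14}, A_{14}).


T_{14} = 0
T_{41} = -10
S_{14} = (0 + -10)/2 = -10/2 = -5
A_{14} = (0 - -10)/2 = 10/2 = 5
Check: S + A = -5 + 5 = 0 = T_{14}.

(-5, 5)


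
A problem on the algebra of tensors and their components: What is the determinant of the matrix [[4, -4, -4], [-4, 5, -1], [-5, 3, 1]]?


Expanding along the first row, det(A) = a11*M_11 - a12*M_12 + a13*M_13, where M_1j is the (1,j) minor.
Minor M_11 = 5*1 - -1*3 = 8
Minor M_12 = -4*1 - -1*-5 = -9
Minor M_13 = -4*3 - 5*-5 = 13
det = 4*(8) - -4*(-9) + -4*(13)
    = 32 - 36 + -52
    = -56

-56


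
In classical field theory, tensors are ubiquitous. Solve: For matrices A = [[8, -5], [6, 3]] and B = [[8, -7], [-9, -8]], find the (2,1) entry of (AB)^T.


(AB)^T_{ij} = (AB)_{ji} = sum_k A_{jk} B_{ki}.
For i=2, j=1 we need (AB)_{12}:
A_{11} * B_{12} = 8 * -7 = -56
A_{12} * B_{22} = -5 * -8 = 40
Sum = -56 + 40 = -16

-16


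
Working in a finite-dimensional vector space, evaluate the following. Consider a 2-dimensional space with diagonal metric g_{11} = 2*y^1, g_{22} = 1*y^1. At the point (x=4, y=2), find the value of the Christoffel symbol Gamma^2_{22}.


For a diagonal metric, Gamma^k_{ij} = (1/2) g^{kk} (dg_{ik}/dx_j + dg_{jk}/dx_i - dg_{ij}/dx_k).
The metric is diagonal, so g_{ab} = 0 for a != b.
At the given point: g_{11} = 4, g_{22} = 2
g^{22} = 1/2
dg_{22}/dx_2 = dg_{22}/dx_2 = 1
dg_{22}/dx_2 = dg_{22}/dx_2 = 1
dg_{22}/dx_2 = dg_{22}/dx_2 = 1
Numerator = 1 + 1 - 1 = 1
Gamma^2_{22} = 1 / (2 * 2) = 1/4

1/4


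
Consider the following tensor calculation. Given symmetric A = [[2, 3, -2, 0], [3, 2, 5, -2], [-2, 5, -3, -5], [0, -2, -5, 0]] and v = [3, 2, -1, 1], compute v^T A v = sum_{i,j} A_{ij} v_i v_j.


First compute Av:
(Av)_1 = 2*3 + 3*2 + -2*-1 + 0*1 = 14
(Av)_2 = 3*3 + 2*2 + 5*-1 + -2*1 = 6
(Av)_3 = -2*3 + 5*2 + -3*-1 + -5*1 = 2
(Av)_4 = 0*3 + -2*2 + -5*-1 + 0*1 = 1
Av = [14, 6, 2, 1]
Then v^T (Av) = 3*14 + 2*6 + -1*2 + 1*1
= 42 + 12 + -2 + 1 = 53

53


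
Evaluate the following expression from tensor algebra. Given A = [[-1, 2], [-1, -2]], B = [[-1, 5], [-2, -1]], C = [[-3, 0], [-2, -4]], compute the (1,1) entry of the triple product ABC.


(ABC)_{11} = sum_m (AB)_{1m} C_{m1}. First compute row 1 of AB.
(AB)_{11} = -1*-1 + 2*-2 = -3
(AB)_{12} = -1*5 + 2*-1 = -7
Now contract with column 1 of C:
(AB)_{11} * C_{11} = -3 * -3 = 9
(AB)_{12} * C_{21} = -7 * -2 = 14
(ABC)_{11} = 9 + 14 = 23

23


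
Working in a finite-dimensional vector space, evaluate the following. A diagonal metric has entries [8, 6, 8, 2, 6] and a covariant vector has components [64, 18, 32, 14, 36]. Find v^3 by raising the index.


To raise an index with a diagonal metric: v^i = v_i / g_{ii}.
For index 3: v_3 = 32, g_{33} = 8
v^3 = 32 / 8 = 4

4


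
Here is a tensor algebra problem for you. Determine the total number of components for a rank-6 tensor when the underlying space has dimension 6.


The number of components of a rank-r tensor in d dimensions is d^r.
Here d = 6 and r = 6.
6^6 = 46656

46656


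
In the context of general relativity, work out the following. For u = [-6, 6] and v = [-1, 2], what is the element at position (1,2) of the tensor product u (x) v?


The outer product entry T_{ij} = u_i * v_j.
We need i=1, j=2.
u_1 = -6, v_2 = 2
T_{1,2} = -6 * 2 = -12

-12


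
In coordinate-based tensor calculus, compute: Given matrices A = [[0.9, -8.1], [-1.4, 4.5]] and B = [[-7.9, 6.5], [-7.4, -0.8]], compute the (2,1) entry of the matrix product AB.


(AB)_{ij} = sum_k A_{ik} B_{kj}.
For i=2, j=1:
A_{21} * B_{11} = -1.4 * -7.9 = 11.06
A_{22} * B_{21} = 4.5 * -7.4 = -33.3
Sum = 11.06 + -33.3 = -22.24

-22.24


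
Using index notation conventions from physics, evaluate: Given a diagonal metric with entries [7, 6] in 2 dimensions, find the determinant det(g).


For a diagonal metric, the determinant is the product of diagonal entries.
Diagonal entries: 7, 6
det(g) = 7 * 6 = 42

42


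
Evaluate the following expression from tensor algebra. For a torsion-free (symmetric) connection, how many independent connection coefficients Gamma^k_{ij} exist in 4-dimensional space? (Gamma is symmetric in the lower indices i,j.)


Christoffel symbols Gamma^k_{ij} are symmetric in i,j, so there are d * d(d+1)/2 independent symbols.
d = 4
d(d+1)/2 = 4 * 5 / 2 = 10
Total = 4 * 10 = 40

40


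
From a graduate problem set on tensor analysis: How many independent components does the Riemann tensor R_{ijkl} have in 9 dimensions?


The Riemann tensor in d dimensions has d^2(d^2 - 1)/12 independent components.
d = 9, so d^2 = 81
d^2 - 1 = 80
d^2(d^2 - 1) = 81 * 80 = 6480
Divide by 12: 6480 / 12 = 540

540


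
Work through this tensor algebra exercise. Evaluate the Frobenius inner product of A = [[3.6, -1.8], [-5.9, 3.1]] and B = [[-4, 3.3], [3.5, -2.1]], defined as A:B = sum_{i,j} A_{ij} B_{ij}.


A:B = sum over all i,j of A_{ij} * B_{ij}.
Row 1: 3.6*-4=-14.4, -1.8*3.3=-5.94 => row sum = -20.34
Row 2: -5.9*3.5=-20.65, 3.1*-2.1=-6.51 => row sum = -27.16
Total = -20.34 + -27.16 = -47.5

-47.5


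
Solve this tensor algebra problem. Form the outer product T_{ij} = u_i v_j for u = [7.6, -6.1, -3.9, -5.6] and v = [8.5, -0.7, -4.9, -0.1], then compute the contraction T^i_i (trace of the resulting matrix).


The outer product gives T_{ij} = u_i v_j.
The trace (contraction) is Tr(T) = sum_i T_{ii} = sum_i u_i v_i.
Diagonal entries:
T_{11} = u_1 * v_1 = 7.6 * 8.5 = 64.6
T_{22} = u_2 * v_2 = -6.1 * -0.7 = 4.27
T_{33} = u_3 * v_3 = -3.9 * -4.9 = 19.11
T_{44} = u_4 * v_4 = -5.6 * -0.1 = 0.56
Tr(T) = 64.6 + 4.27 + 19.11 + 0.56 = 88.54

88.54


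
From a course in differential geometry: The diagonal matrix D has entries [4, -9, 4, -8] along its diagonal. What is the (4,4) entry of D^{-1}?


For a diagonal matrix, the inverse has entries (D^{-1})_{ii} = 1/d_{ii}.
The diagonal entries are: d_{11} = 4, d_{22} = -9, d_{33} = 4, d_{44} = -8
We need (D^{-1})_{44} = 1/d_{44} = 1/-8 = -1/8

-1/8


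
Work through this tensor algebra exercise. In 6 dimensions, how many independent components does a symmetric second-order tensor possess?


A symmetric rank-2 tensor in d dimensions has d(d+1)/2 independent components.
d = 6
d(d+1)/2 = 6 * 7 / 2 = 42 / 2 = 21

21


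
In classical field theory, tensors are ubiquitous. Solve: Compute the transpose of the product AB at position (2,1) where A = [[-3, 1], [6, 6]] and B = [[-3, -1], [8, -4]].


(AB)^T_{ij} = (AB)_{ji} = sum_k A_{jk} B_{ki}.
For i=2, j=1 we need (AB)_{12}:
A_{11} * B_{12} = -3 * -1 = 3
A_{12} * B_{22} = 1 * -4 = -4
Sum = 3 + -4 = -1

-1


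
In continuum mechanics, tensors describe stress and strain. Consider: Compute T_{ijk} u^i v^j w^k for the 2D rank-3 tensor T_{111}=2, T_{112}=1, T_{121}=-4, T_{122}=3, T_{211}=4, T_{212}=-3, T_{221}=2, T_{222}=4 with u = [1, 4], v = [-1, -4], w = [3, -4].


S = sum over i,j,k of T_{ijk} u_i v_j w_k. Expanding all 8 terms:
T_{111}*u_1*v_1*w_1 = 2*1*-1*3 = -6  (running total: -6)
T_{112}*u_1*v_1*w_2 = 1*1*-1*-4 = 4  (running total: -2)
T_{121}*u_1*v_2*w_1 = -4*1*-4*3 = 48  (running total: 46)
T_{122}*u_1*v_2*w_2 = 3*1*-4*-4 = 48  (running total: 94)
T_{211}*u_2*v_1*w_1 = 4*4*-1*3 = -48  (running total: 46)
T_{212}*u_2*v_1*w_2 = -3*4*-1*-4 = -48  (running total: -2)
T_{221}*u_2*v_2*w_1 = 2*4*-4*3 = -96  (running total: -98)
T_{222}*u_2*v_2*w_2 = 4*4*-4*-4 = 256  (running total: 158)
S = 158

158


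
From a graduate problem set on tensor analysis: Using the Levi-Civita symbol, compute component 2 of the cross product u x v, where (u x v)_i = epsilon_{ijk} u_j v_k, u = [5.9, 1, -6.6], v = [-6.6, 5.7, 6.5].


(u x v)_2 = sum_{j,k} epsilon_{2jk} u_j v_k. Only permutations of (1,2,3) contribute; the two non-zero terms are:
eps_{213} u_1 v_3 = -1 * 5.9 * 6.5 = -38.35
eps_{231} u_3 v_1 = 1 * -6.6 * -6.6 = 43.56
(u x v)_2 = 5.21

5.21


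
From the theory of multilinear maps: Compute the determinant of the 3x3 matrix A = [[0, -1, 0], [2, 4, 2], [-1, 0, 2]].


Expanding along the first row, det(A) = a11*M_11 - a12*M_12 + a13*M_13, where M_1j is the (1,j) minor.
Minor M_11 = 4*2 - 2*0 = 8
Minor M_12 = 2*2 - 2*-1 = 6
Minor M_13 = 2*0 - 4*-1 = 4
det = 0*(8) - -1*(6) + 0*(4)
    = 0 - -6 + 0
    = 6

6


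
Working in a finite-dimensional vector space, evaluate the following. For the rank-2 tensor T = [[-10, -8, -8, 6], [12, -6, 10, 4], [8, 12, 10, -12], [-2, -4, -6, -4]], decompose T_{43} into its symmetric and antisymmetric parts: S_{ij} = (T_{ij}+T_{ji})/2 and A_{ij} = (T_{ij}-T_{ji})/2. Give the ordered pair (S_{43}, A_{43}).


T_{43} = -6
T_{34} = -12
S_{43} = (-6 + -12)/2 = -18/2 = -9
A_{43} = (-6 - -12)/2 = 6/2 = 3
Check: S + A = -9 + 3 = -6 = T_{43}.

(-9, 3)


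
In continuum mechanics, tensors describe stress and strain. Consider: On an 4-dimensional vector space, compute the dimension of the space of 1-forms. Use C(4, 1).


The dimension of the space of p-forms on an n-dimensional space is C(n, p).
n = 4, p = 1
C(4, 1) = 4! / (1! * 3!) = 4

4


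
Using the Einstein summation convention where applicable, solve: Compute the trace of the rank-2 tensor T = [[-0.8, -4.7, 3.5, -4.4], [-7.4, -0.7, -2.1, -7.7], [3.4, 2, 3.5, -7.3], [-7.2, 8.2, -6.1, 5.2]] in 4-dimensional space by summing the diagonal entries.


The contraction (trace) of a rank-2 tensor is the sum of its diagonal elements.
Diagonal entries: A[1,1] = -0.8, A[2,2] = -0.7, A[3,3] = 3.5, A[4,4] = 5.2
Tr(A) = -0.8 + -0.7 + 3.5 + 5.2 = 7.2

7.2


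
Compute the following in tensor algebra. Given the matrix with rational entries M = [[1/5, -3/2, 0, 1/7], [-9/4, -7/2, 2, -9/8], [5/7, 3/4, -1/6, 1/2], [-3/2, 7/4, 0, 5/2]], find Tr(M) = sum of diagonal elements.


The trace is the sum of diagonal entries.
Diagonal: M[1,1] = 1/5, M[2,2] = -7/2, M[3,3] = -1/6, M[4,4] = 5/2
Tr(M) = 1/5 + -7/2 + -1/6 + 5/2
Computing step by step:
After adding M[1,1]: 1/5
After adding M[2,2]: -33/10
After adding M[3,3]: -52/15
After adding M[4,4]: -29/30
Tr(M) = -29/30

-29/30


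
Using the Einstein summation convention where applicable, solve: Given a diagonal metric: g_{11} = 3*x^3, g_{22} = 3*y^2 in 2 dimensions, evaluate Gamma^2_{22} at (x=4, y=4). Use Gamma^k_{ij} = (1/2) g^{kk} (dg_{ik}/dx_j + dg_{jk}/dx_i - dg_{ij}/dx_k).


For a diagonal metric, Gamma^k_{ij} = (1/2) g^{kk} (dg_{ik}/dx_j + dg_{jk}/dx_i - dg_{ij}/dx_k).
The metric is diagonal, so g_{ab} = 0 for a != b.
At the given point: g_{11} = 192, g_{22} = 48
g^{22} = 1/48
dg_{22}/dx_2 = dg_{22}/dx_2 = 24
dg_{22}/dx_2 = dg_{22}/dx_2 = 24
dg_{22}/dx_2 = dg_{22}/dx_2 = 24
Numerator = 24 + 24 - 24 = 24
Gamma^2_{22} = 24 / (2 * 48) = 1/4

1/4


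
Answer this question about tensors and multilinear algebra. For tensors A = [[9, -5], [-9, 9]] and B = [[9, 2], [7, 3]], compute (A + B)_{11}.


Tensor addition is component-wise: (A + B)_{ij} = A_{ij} + B_{ij}.
A_{11} = 9
B_{11} = 9
(A + B)_{11} = 9 + 9 = 18

18


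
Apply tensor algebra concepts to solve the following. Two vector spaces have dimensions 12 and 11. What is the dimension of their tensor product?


The dimension of a tensor product is the product of dimensions.
dim(V) = 12, dim(W) = 11
dim(V (x) W) = 12 * 11 = 132

132


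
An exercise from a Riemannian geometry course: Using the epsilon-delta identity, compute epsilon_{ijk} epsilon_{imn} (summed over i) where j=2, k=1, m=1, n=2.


Using the identity: epsilon_{ijk} epsilon_{imn} = delta_{jm} delta_{kn} - delta_{jn} delta_{km}.
delta_{21} = 0
delta_{12} = 0
delta_{22} = 1
delta_{11} = 1
Result = 0 * 0 - 1 * 1 = 0 - 1 = -1

-1


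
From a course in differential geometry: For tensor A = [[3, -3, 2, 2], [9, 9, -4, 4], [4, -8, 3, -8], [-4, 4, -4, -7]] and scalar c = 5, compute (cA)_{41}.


Scalar multiplication: (cA)_{ij} = c * A_{ij}.
c = 5
A_{41} = -4
(cA)_{41} = 5 * -4 = -20

-20


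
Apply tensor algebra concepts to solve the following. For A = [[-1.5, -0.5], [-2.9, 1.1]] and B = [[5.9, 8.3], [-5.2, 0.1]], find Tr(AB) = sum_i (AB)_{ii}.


Tr(AB) = sum_i (AB)_{ii} where (AB)_{ii} = sum_k A_{ik} B_{ki}.
(AB)_{11} = -1.5*5.9 + -0.5*-5.2 = -6.25
(AB)_{22} = -2.9*8.3 + 1.1*0.1 = -23.96
Tr(AB) = -6.25 + -23.96 = -30.21

-30.21


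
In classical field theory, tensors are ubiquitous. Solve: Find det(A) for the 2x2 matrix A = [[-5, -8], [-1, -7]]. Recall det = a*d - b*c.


For a 2x2 matrix [[a, b], [c, d]], det = a*d - b*c.
a = -5, b = -8, c = -1, d = -7
a*d = -5 * -7 = 35
b*c = -8 * -1 = 8
det = 35 - 8 = 27

27


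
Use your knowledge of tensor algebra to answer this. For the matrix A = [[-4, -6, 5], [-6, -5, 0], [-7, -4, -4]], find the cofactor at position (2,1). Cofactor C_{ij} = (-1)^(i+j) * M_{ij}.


To find cofactor C_{21}, delete row 2 and column 1.
The resulting 2x2 submatrix is: [[-6, 5], [-4, -4]]
Minor M_{21} = -6*-4 - 5*-4
  = 24 - -20 = 44
Sign = (-1)^(2+1) = (-1)^3 = -1
Cofactor C_{21} = -1 * 44 = -44

-44


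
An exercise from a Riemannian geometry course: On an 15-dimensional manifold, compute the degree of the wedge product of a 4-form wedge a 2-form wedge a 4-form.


The degree of a wedge product is the sum of the degrees of the individual forms.
Degrees: 4, 2, 4
Total degree = 4 + 2 + 4 = 10

10


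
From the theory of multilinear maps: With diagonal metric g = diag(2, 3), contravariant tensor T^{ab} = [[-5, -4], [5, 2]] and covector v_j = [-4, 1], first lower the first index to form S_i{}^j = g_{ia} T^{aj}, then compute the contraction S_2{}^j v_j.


Step 1: lower the first index. For a diagonal metric, g_{ia} T^{aj} = g_{ii} T^{ij} (no sum on i).
g_{22} = 3
S_2{}^1 = 3 * T^{21} = 3 * 5 = 15
S_2{}^2 = 3 * T^{22} = 3 * 2 = 6
Step 2: contract S_2{}^j with v_j.
S_2{}^1 * v_1 = 15 * -4 = -60
S_2{}^2 * v_2 = 6 * 1 = 6
Result = -60 + 6 = -54

-54


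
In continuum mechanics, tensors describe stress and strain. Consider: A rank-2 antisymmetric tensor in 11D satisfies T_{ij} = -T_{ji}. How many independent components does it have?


An antisymmetric rank-2 tensor satisfies A_{ij} = -A_{ji}, so diagonal entries are zero.
The independent components are the upper-triangular entries: C(n, 2) = n(n-1)/2.
n = 11
C(11, 2) = 11 * 10 / 2 = 110 / 2 = 55

55


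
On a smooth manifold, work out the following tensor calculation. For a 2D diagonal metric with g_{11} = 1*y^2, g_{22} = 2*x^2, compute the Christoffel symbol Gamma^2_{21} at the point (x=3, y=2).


For a diagonal metric, Gamma^k_{ij} = (1/2) g^{kk} (dg_{ik}/dx_j + dg_{jk}/dx_i - dg_{ij}/dx_k).
The metric is diagonal, so g_{ab} = 0 for a != b.
At the given point: g_{11} = 4, g_{22} = 18
g^{22} = 1/18
dg_{22}/dx_1 = dg_{22}/dx_1 = 12
dg_{12}/dx_2 = 0 (off-diagonal)
dg_{21}/dx_2 = 0 (off-diagonal)
Numerator = 12 + 0 - 0 = 12
Gamma^2_{21} = 12 / (2 * 18) = 1/3

1/3


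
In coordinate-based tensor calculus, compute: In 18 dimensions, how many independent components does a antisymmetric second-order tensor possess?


A antisymmetric rank-2 tensor in d dimensions has d(d-1)/2 independent components.
d = 18
d(d-1)/2 = 18 * 17 / 2 = 306 / 2 = 153

153


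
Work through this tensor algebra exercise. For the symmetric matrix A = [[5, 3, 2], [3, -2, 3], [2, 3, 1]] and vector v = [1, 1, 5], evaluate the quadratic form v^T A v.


First compute Av:
(Av)_1 = 5*1 + 3*1 + 2*5 = 18
(Av)_2 = 3*1 + -2*1 + 3*5 = 16
(Av)_3 = 2*1 + 3*1 + 1*5 = 10
Av = [18, 16, 10]
Then v^T (Av) = 1*18 + 1*16 + 5*10
= 18 + 16 + 50 = 84

84


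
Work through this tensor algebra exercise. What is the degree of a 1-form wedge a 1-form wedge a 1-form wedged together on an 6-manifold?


The degree of a wedge product is the sum of the degrees of the individual forms.
Degrees: 1, 1, 1
Total degree = 1 + 1 + 1 = 3

3


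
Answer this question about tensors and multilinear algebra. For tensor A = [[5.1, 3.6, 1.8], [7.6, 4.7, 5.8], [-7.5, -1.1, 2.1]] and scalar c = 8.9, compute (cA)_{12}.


Scalar multiplication: (cA)_{ij} = c * A_{ij}.
c = 8.9
A_{12} = 3.6
(cA)_{12} = 8.9 * 3.6 = 32.04

32.04


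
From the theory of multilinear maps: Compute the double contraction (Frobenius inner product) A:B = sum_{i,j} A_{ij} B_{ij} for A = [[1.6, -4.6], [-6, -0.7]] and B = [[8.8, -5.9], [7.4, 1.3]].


A:B = sum over all i,j of A_{ij} * B_{ij}.
Row 1: 1.6*8.8=14.08, -4.6*-5.9=27.14 => row sum = 41.22
Row 2: -6*7.4=-44.4, -0.7*1.3=-0.91 => row sum = -45.31
Total = 41.22 + -45.31 = -4.09

-4.09


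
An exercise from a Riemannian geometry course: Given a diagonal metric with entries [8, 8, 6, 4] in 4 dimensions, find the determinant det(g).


For a diagonal metric, the determinant is the product of diagonal entries.
Diagonal entries: 8, 8, 6, 4
det(g) = 8 * 8 * 6 * 4 = 1536

1536


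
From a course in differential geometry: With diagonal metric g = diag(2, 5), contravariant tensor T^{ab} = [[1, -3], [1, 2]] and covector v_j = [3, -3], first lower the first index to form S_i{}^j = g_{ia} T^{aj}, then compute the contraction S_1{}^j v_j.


Step 1: lower the first index. For a diagonal metric, g_{ia} T^{aj} = g_{ii} T^{ij} (no sum on i).
g_{11} = 2
S_1{}^1 = 2 * T^{11} = 2 * 1 = 2
S_1{}^2 = 2 * T^{12} = 2 * -3 = -6
Step 2: contract S_1{}^j with v_j.
S_1{}^1 * v_1 = 2 * 3 = 6
S_1{}^2 * v_2 = -6 * -3 = 18
Result = 6 + 18 = 24

24


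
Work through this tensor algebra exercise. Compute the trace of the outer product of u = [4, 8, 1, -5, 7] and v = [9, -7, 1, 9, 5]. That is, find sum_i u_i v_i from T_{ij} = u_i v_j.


The outer product gives T_{ij} = u_i v_j.
The trace (contraction) is Tr(T) = sum_i T_{ii} = sum_i u_i v_i.
Diagonal entries:
T_{11} = u_1 * v_1 = 4 * 9 = 36
T_{22} = u_2 * v_2 = 8 * -7 = -56
T_{33} = u_3 * v_3 = 1 * 1 = 1
T_{44} = u_4 * v_4 = -5 * 9 = -45
T_{55} = u_5 * v_5 = 7 * 5 = 35
Tr(T) = 36 + -56 + 1 + -45 + 35 = -29

-29


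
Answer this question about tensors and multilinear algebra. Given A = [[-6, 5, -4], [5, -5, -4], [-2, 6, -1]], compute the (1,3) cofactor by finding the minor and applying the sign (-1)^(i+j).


To find cofactor C_{13}, delete row 1 and column 3.
The resulting 2x2 submatrix is: [[5, -5], [-2, 6]]
Minor M_{13} = 5*6 - -5*-2
  = 30 - 10 = 20
Sign = (-1)^(1+3) = (-1)^4 = 1
Cofactor C_{13} = 1 * 20 = 20

20


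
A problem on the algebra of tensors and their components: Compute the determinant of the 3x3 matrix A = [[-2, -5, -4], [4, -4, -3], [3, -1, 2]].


Expanding along the first row, det(A) = a11*M_11 - a12*M_12 + a13*M_13, where M_1j is the (1,j) minor.
Minor M_11 = -4*2 - -3*-1 = -11
Minor M_12 = 4*2 - -3*3 = 17
Minor M_13 = 4*-1 - -4*3 = 8
det = -2*(-11) - -5*(17) + -4*(8)
    = 22 - -85 + -32
    = 75

75


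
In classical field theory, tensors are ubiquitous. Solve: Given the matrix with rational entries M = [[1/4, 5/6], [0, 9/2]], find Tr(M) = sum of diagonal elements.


The trace is the sum of diagonal entries.
Diagonal: M[1,1] = 1/4, M[2,2] = 9/2
Tr(M) = 1/4 + 9/2
Computing step by step:
After adding M[1,1]: 1/4
After adding M[2,2]: 19/4
Tr(M) = 19/4

19/4


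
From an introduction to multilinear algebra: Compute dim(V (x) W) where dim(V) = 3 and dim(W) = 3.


The dimension of a tensor product is the product of dimensions.
dim(V) = 3, dim(W) = 3
dim(V (x) W) = 3 * 3 = 9

9


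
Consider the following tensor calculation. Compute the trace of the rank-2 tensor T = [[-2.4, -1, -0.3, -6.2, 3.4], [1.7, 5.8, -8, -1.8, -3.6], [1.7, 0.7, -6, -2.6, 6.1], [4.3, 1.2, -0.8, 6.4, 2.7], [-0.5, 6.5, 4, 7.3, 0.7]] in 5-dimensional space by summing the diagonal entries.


The contraction (trace) of a rank-2 tensor is the sum of its diagonal elements.
Diagonal entries: A[1,1] = -2.4, A[2,2] = 5.8, A[3,3] = -6, A[4,4] = 6.4, A[5,5] = 0.7
Tr(A) = -2.4 + 5.8 + -6 + 6.4 + 0.7 = 4.5

4.5


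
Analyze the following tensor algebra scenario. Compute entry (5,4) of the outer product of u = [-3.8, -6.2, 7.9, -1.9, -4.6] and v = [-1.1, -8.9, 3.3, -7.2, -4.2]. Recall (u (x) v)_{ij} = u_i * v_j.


The outer product entry T_{ij} = u_i * v_j.
We need i=5, j=4.
u_5 = -4.6, v_4 = -7.2
T_{5,4} = -4.6 * -7.2 = 33.12

33.12


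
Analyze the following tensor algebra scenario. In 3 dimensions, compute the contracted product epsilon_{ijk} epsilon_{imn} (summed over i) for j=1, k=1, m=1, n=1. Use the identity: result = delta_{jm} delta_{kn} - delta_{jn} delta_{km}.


Using the identity: epsilon_{ijk} epsilon_{imn} = delta_{jm} delta_{kn} - delta_{jn} delta_{km}.
delta_{11} = 1
delta_{11} = 1
delta_{11} = 1
delta_{11} = 1
Result = 1 * 1 - 1 * 1 = 1 - 1 = 0

0


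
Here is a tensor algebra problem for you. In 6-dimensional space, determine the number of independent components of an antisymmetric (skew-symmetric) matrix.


An antisymmetric rank-2 tensor satisfies A_{ij} = -A_{ji}, so diagonal entries are zero.
The independent components are the upper-triangular entries: C(n, 2) = n(n-1)/2.
n = 6
C(6, 2) = 6 * 5 / 2 = 30 / 2 = 15

15


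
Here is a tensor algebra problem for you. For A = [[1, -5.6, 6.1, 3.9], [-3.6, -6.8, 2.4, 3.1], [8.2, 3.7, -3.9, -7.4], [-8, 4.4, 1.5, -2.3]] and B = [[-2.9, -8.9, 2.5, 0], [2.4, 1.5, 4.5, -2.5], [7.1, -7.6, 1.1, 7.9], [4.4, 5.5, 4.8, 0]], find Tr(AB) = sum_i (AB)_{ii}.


Tr(AB) = sum_i (AB)_{ii} where (AB)_{ii} = sum_k A_{ik} B_{ki}.
(AB)_{11} = 1*-2.9 + -5.6*2.4 + 6.1*7.1 + 3.9*4.4 = 44.13
(AB)_{22} = -3.6*-8.9 + -6.8*1.5 + 2.4*-7.6 + 3.1*5.5 = 20.65
(AB)_{33} = 8.2*2.5 + 3.7*4.5 + -3.9*1.1 + -7.4*4.8 = -2.66
(AB)_{44} = -8*0 + 4.4*-2.5 + 1.5*7.9 + -2.3*0 = 0.85
Tr(AB) = 44.13 + 20.65 + -2.66 + 0.85 = 62.97

62.97


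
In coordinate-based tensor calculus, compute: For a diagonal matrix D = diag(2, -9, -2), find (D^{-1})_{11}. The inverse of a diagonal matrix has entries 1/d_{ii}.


For a diagonal matrix, the inverse has entries (D^{-1})_{ii} = 1/d_{ii}.
The diagonal entries are: d_{11} = 2, d_{22} = -9, d_{33} = -2
We need (D^{-1})_{11} = 1/d_{11} = 1/2 = 1/2

1/2


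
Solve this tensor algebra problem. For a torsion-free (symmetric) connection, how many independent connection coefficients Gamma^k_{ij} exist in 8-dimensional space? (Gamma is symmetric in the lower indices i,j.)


Christoffel symbols Gamma^k_{ij} are symmetric in i,j, so there are d * d(d+1)/2 independent symbols.
d = 8
d(d+1)/2 = 8 * 9 / 2 = 36
Total = 8 * 36 = 288

288


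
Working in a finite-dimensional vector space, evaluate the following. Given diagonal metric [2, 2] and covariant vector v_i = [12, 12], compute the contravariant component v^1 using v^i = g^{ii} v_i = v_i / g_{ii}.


To raise an index with a diagonal metric: v^i = v_i / g_{ii}.
For index 1: v_1 = 12, g_{11} = 2
v^1 = 12 / 2 = 6

6


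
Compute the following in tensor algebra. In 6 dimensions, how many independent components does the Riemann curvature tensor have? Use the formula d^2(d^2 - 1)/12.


The Riemann tensor in d dimensions has d^2(d^2 - 1)/12 independent components.
d = 6, so d^2 = 36
d^2 - 1 = 35
d^2(d^2 - 1) = 36 * 35 = 1260
Divide by 12: 1260 / 12 = 105

105


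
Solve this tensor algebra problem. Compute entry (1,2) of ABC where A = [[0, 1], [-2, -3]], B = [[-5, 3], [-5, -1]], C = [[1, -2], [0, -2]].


(ABC)_{12} = sum_m (AB)_{1m} C_{m2}. First compute row 1 of AB.
(AB)_{11} = 0*-5 + 1*-5 = -5
(AB)_{12} = 0*3 + 1*-1 = -1
Now contract with column 2 of C:
(AB)_{11} * C_{12} = -5 * -2 = 10
(AB)_{12} * C_{22} = -1 * -2 = 2
(ABC)_{12} = 10 + 2 = 12

12


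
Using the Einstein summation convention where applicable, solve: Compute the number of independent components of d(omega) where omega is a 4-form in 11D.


The exterior derivative of a p-form is a (p+1)-form.
Its number of independent components is C(n, p+1).
n = 11, p+1 = 5
C(11, 5) = 462

462


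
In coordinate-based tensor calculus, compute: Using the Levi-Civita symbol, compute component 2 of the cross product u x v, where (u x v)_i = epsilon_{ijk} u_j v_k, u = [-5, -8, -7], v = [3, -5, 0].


(u x v)_2 = sum_{j,k} epsilon_{2jk} u_j v_k. Only permutations of (1,2,3) contribute; the two non-zero terms are:
eps_{213} u_1 v_3 = -1 * -5 * 0 = 0
eps_{231} u_3 v_1 = 1 * -7 * 3 = -21
(u x v)_2 = -21

-21


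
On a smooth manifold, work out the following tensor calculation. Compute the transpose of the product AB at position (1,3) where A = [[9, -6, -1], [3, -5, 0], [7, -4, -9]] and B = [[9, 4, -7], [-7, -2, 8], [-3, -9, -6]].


(AB)^T_{ij} = (AB)_{ji} = sum_k A_{jk} B_{ki}.
For i=1, j=3 we need (AB)_{31}:
A_{31} * B_{11} = 7 * 9 = 63
A_{32} * B_{21} = -4 * -7 = 28
A_{33} * B_{31} = -9 * -3 = 27
Sum = 63 + 28 + 27 = 118

118


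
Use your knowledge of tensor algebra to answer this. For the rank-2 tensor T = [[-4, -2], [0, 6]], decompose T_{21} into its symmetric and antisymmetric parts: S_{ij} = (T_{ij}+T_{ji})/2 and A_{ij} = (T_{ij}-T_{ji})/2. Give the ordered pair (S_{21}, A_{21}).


T_{21} = 0
T_{12} = -2
S_{21} = (0 + -2)/2 = -2/2 = -1
A_{21} = (0 - -2)/2 = 2/2 = 1
Check: S + A = -1 + 1 = 0 = T_{21}.

(-1, 1)


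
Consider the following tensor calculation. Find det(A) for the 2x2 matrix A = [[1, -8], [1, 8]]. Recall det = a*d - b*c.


For a 2x2 matrix [[a, b], [c, d]], det = a*d - b*c.
a = 1, b = -8, c = 1, d = 8
a*d = 1 * 8 = 8
b*c = -8 * 1 = -8
det = 8 - -8 = 16

16


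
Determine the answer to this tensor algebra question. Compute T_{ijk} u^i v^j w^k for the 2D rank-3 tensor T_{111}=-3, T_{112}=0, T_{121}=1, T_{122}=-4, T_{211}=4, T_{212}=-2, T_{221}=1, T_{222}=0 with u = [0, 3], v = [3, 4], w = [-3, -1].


S = sum over i,j,k of T_{ijk} u_i v_j w_k. Expanding all 8 terms:
T_{111}*u_1*v_1*w_1 = -3*0*3*-3 = 0  (running total: 0)
T_{112}*u_1*v_1*w_2 = 0*0*3*-1 = 0  (running total: 0)
T_{121}*u_1*v_2*w_1 = 1*0*4*-3 = 0  (running total: 0)
T_{122}*u_1*v_2*w_2 = -4*0*4*-1 = 0  (running total: 0)
T_{211}*u_2*v_1*w_1 = 4*3*3*-3 = -108  (running total: -108)
T_{212}*u_2*v_1*w_2 = -2*3*3*-1 = 18  (running total: -90)
T_{221}*u_2*v_2*w_1 = 1*3*4*-3 = -36  (running total: -126)
T_{222}*u_2*v_2*w_2 = 0*3*4*-1 = 0  (running total: -126)
S = -126

-126


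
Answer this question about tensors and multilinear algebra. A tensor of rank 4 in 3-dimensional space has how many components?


The number of components of a rank-r tensor in d dimensions is d^r.
Here d = 3 and r = 4.
3^4 = 81

81


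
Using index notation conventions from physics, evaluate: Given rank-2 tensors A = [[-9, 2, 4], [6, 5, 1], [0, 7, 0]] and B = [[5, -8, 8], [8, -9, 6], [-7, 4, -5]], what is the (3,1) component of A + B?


Tensor addition is component-wise: (A + B)_{ij} = A_{ij} + B_{ij}.
A_{31} = 0
B_{31} = -7
(A + B)_{31} = 0 + -7 = -7

-7


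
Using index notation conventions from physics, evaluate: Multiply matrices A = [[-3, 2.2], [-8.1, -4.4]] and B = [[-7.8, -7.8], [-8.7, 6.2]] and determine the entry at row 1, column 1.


(AB)_{ij} = sum_k A_{ik} B_{kj}.
For i=1, j=1:
A_{11} * B_{11} = -3 * -7.8 = 23.4
A_{12} * B_{21} = 2.2 * -8.7 = -19.14
Sum = 23.4 + -19.14 = 4.26

4.26


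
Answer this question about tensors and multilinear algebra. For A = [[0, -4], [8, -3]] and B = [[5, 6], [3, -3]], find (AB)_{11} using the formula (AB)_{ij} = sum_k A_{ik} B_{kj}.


(AB)_{ij} = sum_k A_{ik} B_{kj}.
For i=1, j=1:
A_{11} * B_{11} = 0 * 5 = 0
A_{12} * B_{21} = -4 * 3 = -12
Sum = 0 + -12 = -12

-12


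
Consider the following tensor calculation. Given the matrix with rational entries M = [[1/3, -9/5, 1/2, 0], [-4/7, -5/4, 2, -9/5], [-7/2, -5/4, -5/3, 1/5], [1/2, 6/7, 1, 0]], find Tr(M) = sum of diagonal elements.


The trace is the sum of diagonal entries.
Diagonal: M[1,1] = 1/3, M[2,2] = -5/4, M[3,3] = -5/3, M[4,4] = 0
Tr(M) = 1/3 + -5/4 + -5/3 + 0
Computing step by step:
After adding M[1,1]: 1/3
After adding M[2,2]: -11/12
After adding M[3,3]: -31/12
After adding M[4,4]: -31/12
Tr(M) = -31/12

-31/12


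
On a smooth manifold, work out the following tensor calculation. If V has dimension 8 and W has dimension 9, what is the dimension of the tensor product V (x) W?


The dimension of a tensor product is the product of dimensions.
dim(V) = 8, dim(W) = 9
dim(V (x) W) = 8 * 9 = 72

72


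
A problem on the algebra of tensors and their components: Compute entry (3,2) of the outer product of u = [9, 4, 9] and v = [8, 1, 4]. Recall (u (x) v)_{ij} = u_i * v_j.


The outer product entry T_{ij} = u_i * v_j.
We need i=3, j=2.
u_3 = 9, v_2 = 1
T_{3,2} = 9 * 1 = 9

9


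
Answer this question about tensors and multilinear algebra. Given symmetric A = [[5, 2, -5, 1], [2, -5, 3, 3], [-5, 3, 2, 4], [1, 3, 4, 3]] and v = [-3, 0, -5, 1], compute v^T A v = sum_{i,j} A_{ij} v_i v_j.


First compute Av:
(Av)_1 = 5*-3 + 2*0 + -5*-5 + 1*1 = 11
(Av)_2 = 2*-3 + -5*0 + 3*-5 + 3*1 = -18
(Av)_3 = -5*-3 + 3*0 + 2*-5 + 4*1 = 9
(Av)_4 = 1*-3 + 3*0 + 4*-5 + 3*1 = -20
Av = [11, -18, 9, -20]
Then v^T (Av) = -3*11 + 0*-18 + -5*9 + 1*-20
= -33 + 0 + -45 + -20 = -98

-98


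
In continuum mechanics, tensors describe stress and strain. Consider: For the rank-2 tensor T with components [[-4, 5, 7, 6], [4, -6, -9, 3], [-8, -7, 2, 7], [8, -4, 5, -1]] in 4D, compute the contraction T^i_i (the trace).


The contraction (trace) of a rank-2 tensor is the sum of its diagonal elements.
Diagonal entries: A[1,1] = -4, A[2,2] = -6, A[3,3] = 2, A[4,4] = -1
Tr(A) = -4 + -6 + 2 + -1 = -9

-9


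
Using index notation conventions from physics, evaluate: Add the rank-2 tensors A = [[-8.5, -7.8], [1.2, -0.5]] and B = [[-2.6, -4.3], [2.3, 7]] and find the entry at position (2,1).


Tensor addition is component-wise: (A + B)_{ij} = A_{ij} + B_{ij}.
A_{21} = 1.2
B_{21} = 2.3
(A + B)_{21} = 1.2 + 2.3 = 3.5

3.5


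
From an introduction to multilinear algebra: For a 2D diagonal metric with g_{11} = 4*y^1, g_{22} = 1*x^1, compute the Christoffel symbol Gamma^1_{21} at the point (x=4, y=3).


For a diagonal metric, Gamma^k_{ij} = (1/2) g^{kk} (dg_{ik}/dx_j + dg_{jk}/dx_i - dg_{ij}/dx_k).
The metric is diagonal, so g_{ab} = 0 for a != b.
At the given point: g_{11} = 12, g_{22} = 4
g^{11} = 1/12
dg_{21}/dx_1 = 0 (off-diagonal)
dg_{11}/dx_2 = dg_{11}/dx_2 = 4
dg_{21}/dx_1 = 0 (off-diagonal)
Numerator = 0 + 4 - 0 = 4
Gamma^1_{21} = 4 / (2 * 12) = 1/6

1/6


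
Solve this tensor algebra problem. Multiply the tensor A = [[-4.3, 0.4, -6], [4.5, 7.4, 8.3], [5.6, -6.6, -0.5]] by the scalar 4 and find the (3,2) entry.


Scalar multiplication: (cA)_{ij} = c * A_{ij}.
c = 4
A_{32} = -6.6
(cA)_{32} = 4 * -6.6 = -26.4

-26.4


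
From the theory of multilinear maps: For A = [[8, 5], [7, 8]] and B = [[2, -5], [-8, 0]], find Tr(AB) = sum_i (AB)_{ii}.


Tr(AB) = sum_i (AB)_{ii} where (AB)_{ii} = sum_k A_{ik} B_{ki}.
(AB)_{11} = 8*2 + 5*-8 = -24
(AB)_{22} = 7*-5 + 8*0 = -35
Tr(AB) = -24 + -35 = -59

-59


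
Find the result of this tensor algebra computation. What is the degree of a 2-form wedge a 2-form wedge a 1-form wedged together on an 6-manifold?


The degree of a wedge product is the sum of the degrees of the individual forms.
Degrees: 2, 2, 1
Total degree = 2 + 2 + 1 = 5

5


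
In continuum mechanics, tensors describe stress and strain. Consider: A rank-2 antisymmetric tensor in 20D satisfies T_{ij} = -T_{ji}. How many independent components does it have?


An antisymmetric rank-2 tensor satisfies A_{ij} = -A_{ji}, so diagonal entries are zero.
The independent components are the upper-triangular entries: C(n, 2) = n(n-1)/2.
n = 20
C(20, 2) = 20 * 19 / 2 = 380 / 2 = 190

190


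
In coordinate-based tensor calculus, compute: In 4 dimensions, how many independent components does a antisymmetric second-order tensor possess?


A antisymmetric rank-2 tensor in d dimensions has d(d-1)/2 independent components.
d = 4
d(d-1)/2 = 4 * 3 / 2 = 12 / 2 = 6

6


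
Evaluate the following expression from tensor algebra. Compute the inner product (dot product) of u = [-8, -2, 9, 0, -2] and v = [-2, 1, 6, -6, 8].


The inner product u . v = sum of u_i * v_i.
Term-by-term: -8 * -2, -2 * 1, 9 * 6, 0 * -6, -2 * 8
Products: 16, -2, 54, 0, -16
Sum = 16 + -2 + 54 + 0 + -16 = 52

52


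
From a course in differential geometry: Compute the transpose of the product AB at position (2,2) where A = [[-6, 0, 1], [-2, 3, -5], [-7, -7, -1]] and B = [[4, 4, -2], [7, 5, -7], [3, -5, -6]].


(AB)^T_{ij} = (AB)_{ji} = sum_k A_{jk} B_{ki}.
For i=2, j=2 we need (AB)_{22}:
A_{21} * B_{12} = -2 * 4 = -8
A_{22} * B_{22} = 3 * 5 = 15
A_{23} * B_{32} = -5 * -5 = 25
Sum = -8 + 15 + 25 = 32

32


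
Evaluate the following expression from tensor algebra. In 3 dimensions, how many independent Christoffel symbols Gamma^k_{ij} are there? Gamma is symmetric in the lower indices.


Christoffel symbols Gamma^k_{ij} are symmetric in i,j, so there are d * d(d+1)/2 independent symbols.
d = 3
d(d+1)/2 = 3 * 4 / 2 = 6
Total = 3 * 6 = 18

18


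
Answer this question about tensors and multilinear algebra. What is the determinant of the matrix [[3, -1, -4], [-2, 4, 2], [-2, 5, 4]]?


Expanding along the first row, det(A) = a11*M_11 - a12*M_12 + a13*M_13, where M_1j is the (1,j) minor.
Minor M_11 = 4*4 - 2*5 = 6
Minor M_12 = -2*4 - 2*-2 = -4
Minor M_13 = -2*5 - 4*-2 = -2
det = 3*(6) - -1*(-4) + -4*(-2)
    = 18 - 4 + 8
    = 22

22


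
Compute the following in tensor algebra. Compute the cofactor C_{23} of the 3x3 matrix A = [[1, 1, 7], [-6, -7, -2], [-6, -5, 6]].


To find cofactor C_{23}, delete row 2 and column 3.
The resulting 2x2 submatrix is: [[1, 1], [-6, -5]]
Minor M_{23} = 1*-5 - 1*-6
  = -5 - -6 = 1
Sign = (-1)^(2+3) = (-1)^5 = -1
Cofactor C_{23} = -1 * 1 = -1

-1


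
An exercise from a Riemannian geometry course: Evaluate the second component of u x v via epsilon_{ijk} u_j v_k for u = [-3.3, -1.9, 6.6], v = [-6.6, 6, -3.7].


(u x v)_2 = sum_{j,k} epsilon_{2jk} u_j v_k. Only permutations of (1,2,3) contribute; the two non-zero terms are:
eps_{213} u_1 v_3 = -1 * -3.3 * -3.7 = -12.21
eps_{231} u_3 v_1 = 1 * 6.6 * -6.6 = -43.56
(u x v)_2 = -55.77

-55.77


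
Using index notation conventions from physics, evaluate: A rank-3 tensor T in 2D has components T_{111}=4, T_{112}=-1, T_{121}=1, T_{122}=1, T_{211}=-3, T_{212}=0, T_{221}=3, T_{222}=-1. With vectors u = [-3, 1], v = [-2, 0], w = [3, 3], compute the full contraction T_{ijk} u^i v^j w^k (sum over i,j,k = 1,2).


S = sum over i,j,k of T_{ijk} u_i v_j w_k. Expanding all 8 terms:
T_{111}*u_1*v_1*w_1 = 4*-3*-2*3 = 72  (running total: 72)
T_{112}*u_1*v_1*w_2 = -1*-3*-2*3 = -18  (running total: 54)
T_{121}*u_1*v_2*w_1 = 1*-3*0*3 = 0  (running total: 54)
T_{122}*u_1*v_2*w_2 = 1*-3*0*3 = 0  (running total: 54)
T_{211}*u_2*v_1*w_1 = -3*1*-2*3 = 18  (running total: 72)
T_{212}*u_2*v_1*w_2 = 0*1*-2*3 = 0  (running total: 72)
T_{221}*u_2*v_2*w_1 = 3*1*0*3 = 0  (running total: 72)
T_{222}*u_2*v_2*w_2 = -1*1*0*3 = 0  (running total: 72)
S = 72

72


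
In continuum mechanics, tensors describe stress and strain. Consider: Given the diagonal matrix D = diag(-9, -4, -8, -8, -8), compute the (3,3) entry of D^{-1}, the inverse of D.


For a diagonal matrix, the inverse has entries (D^{-1})_{ii} = 1/d_{ii}.
The diagonal entries are: d_{11} = -9, d_{22} = -4, d_{33} = -8, d_{44} = -8, d_{55} = -8
We need (D^{-1})_{33} = 1/d_{33} = 1/-8 = -1/8

-1/8


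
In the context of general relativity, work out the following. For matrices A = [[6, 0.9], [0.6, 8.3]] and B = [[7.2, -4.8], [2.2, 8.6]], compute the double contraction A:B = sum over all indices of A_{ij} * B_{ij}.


A:B = sum over all i,j of A_{ij} * B_{ij}.
Row 1: 6*7.2=43.2, 0.9*-4.8=-4.32 => row sum = 38.88
Row 2: 0.6*2.2=1.32, 8.3*8.6=71.38 => row sum = 72.7
Total = 38.88 + 72.7 = 111.58

111.58


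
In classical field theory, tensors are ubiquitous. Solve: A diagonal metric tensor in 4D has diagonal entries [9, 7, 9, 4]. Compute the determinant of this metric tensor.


For a diagonal metric, the determinant is the product of diagonal entries.
Diagonal entries: 9, 7, 9, 4
det(g) = 9 * 7 * 9 * 4 = 2268

2268


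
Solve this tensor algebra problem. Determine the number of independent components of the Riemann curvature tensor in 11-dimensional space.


The Riemann tensor in d dimensions has d^2(d^2 - 1)/12 independent components.
d = 11, so d^2 = 121
d^2 - 1 = 120
d^2(d^2 - 1) = 121 * 120 = 14520
Divide by 12: 14520 / 12 = 1210

1210


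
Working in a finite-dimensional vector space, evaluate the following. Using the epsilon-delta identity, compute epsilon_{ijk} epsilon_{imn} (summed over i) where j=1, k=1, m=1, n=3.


Using the identity: epsilon_{ijk} epsilon_{imn} = delta_{jm} delta_{kn} - delta_{jn} delta_{km}.
delta_{11} = 1
delta_{13} = 0
delta_{13} = 0
delta_{11} = 1
Result = 1 * 0 - 0 * 1 = 0 - 0 = 0

0


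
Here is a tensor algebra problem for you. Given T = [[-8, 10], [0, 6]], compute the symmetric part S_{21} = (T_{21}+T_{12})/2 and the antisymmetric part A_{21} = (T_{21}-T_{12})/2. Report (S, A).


T_{21} = 0
T_{12} = 10
S_{21} = (0 + 10)/2 = 10/2 = 5
A_{21} = (0 - 10)/2 = -10/2 = -5
Check: S + A = 5 + -5 = 0 = T_{21}.

(5, -5)


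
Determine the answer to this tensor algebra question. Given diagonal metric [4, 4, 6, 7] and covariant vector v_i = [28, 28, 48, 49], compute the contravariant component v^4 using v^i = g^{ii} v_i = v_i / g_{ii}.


To raise an index with a diagonal metric: v^i = v_i / g_{ii}.
For index 4: v_4 = 49, g_{44} = 7
v^4 = 49 / 7 = 7

7


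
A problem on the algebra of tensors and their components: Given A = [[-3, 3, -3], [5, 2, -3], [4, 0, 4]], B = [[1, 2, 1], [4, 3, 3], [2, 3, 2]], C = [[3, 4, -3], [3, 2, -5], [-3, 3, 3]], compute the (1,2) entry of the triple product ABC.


(ABC)_{12} = sum_m (AB)_{1m} C_{m2}. First compute row 1 of AB.
(AB)_{11} = -3*1 + 3*4 + -3*2 = 3
(AB)_{12} = -3*2 + 3*3 + -3*3 = -6
(AB)_{13} = -3*1 + 3*3 + -3*2 = 0
Now contract with column 2 of C:
(AB)_{11} * C_{12} = 3 * 4 = 12
(AB)_{12} * C_{22} = -6 * 2 = -12
(AB)_{13} * C_{32} = 0 * 3 = 0
(ABC)_{12} = 12 + -12 + 0 = 0

0
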